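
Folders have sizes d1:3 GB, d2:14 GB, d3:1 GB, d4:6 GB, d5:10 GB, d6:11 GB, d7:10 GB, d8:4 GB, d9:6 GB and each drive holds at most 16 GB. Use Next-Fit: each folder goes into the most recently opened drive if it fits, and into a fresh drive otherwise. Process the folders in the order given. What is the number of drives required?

6

drive 1: place d1 (3 GB), 13 GB left
drive 2: place d2 (14 GB), 2 GB left
drive 2: place d3 (1 GB), 1 GB left
drive 3: place d4 (6 GB), 10 GB left
drive 3: place d5 (10 GB), 0 GB left
drive 4: place d6 (11 GB), 5 GB left
drive 5: place d7 (10 GB), 6 GB left
drive 5: place d8 (4 GB), 2 GB left
drive 6: place d9 (6 GB), 10 GB left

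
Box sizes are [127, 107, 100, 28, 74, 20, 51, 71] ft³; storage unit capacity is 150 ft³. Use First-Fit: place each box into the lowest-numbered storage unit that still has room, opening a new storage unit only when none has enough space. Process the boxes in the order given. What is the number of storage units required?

5

storage unit 1: place 127 ft³, 23 ft³ left
storage unit 2: place 107 ft³, 43 ft³ left
storage unit 3: place 100 ft³, 50 ft³ left
storage unit 2: place 28 ft³, 15 ft³ left
storage unit 4: place 74 ft³, 76 ft³ left
storage unit 1: place 20 ft³, 3 ft³ left
storage unit 4: place 51 ft³, 25 ft³ left
storage unit 5: place 71 ft³, 79 ft³ left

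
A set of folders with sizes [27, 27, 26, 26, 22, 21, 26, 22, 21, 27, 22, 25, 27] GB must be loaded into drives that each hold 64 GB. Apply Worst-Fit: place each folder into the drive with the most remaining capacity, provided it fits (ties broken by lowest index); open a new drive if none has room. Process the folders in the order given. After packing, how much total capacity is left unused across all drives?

27 GB → drive 1 (remaining 37 GB)
27 GB → drive 1 (remaining 10 GB)
26 GB → drive 2 (remaining 38 GB)
26 GB → drive 2 (remaining 12 GB)
22 GB → drive 3 (remaining 42 GB)
21 GB → drive 3 (remaining 21 GB)
26 GB → drive 4 (remaining 38 GB)
22 GB → drive 4 (remaining 16 GB)
21 GB → drive 3 (remaining 0 GB)
27 GB → drive 5 (remaining 37 GB)
22 GB → drive 5 (remaining 15 GB)
25 GB → drive 6 (remaining 39 GB)
27 GB → drive 6 (remaining 12 GB)
6 drives × 64 GB = 384 GB; used 319 GB; unused 65 GB.

65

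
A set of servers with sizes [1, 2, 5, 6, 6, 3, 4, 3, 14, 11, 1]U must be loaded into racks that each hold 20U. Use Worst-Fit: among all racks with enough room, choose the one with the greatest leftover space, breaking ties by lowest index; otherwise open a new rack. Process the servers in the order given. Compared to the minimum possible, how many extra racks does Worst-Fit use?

1

Worst-Fit: [1,2,5,6,6] [3,4,3,1] [14] [11] → 4 racks.
Total size 56U; any packing needs at least ⌈56/20⌉ = 3 racks.
An optimal packing achieves that bound: [14,6] [11,6,3] [5,4,3,2,1,1] → 3 racks.
Excess: 4 − 3 = 1.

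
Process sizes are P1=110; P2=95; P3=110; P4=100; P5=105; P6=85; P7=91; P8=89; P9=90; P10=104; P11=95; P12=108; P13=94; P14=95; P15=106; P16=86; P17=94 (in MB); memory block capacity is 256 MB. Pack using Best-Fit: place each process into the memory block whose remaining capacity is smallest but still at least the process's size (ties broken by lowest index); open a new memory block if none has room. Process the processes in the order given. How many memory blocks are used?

9 memory blocks

Put P1 (110 MB) in memory block 1; 146 MB remain.
Put P2 (95 MB) in memory block 1; 51 MB remain.
Put P3 (110 MB) in memory block 2; 146 MB remain.
Put P4 (100 MB) in memory block 2; 46 MB remain.
Put P5 (105 MB) in memory block 3; 151 MB remain.
Put P6 (85 MB) in memory block 3; 66 MB remain.
Put P7 (91 MB) in memory block 4; 165 MB remain.
Put P8 (89 MB) in memory block 4; 76 MB remain.
Put P9 (90 MB) in memory block 5; 166 MB remain.
Put P10 (104 MB) in memory block 5; 62 MB remain.
Put P11 (95 MB) in memory block 6; 161 MB remain.
Put P12 (108 MB) in memory block 6; 53 MB remain.
Put P13 (94 MB) in memory block 7; 162 MB remain.
Put P14 (95 MB) in memory block 7; 67 MB remain.
Put P15 (106 MB) in memory block 8; 150 MB remain.
Put P16 (86 MB) in memory block 8; 64 MB remain.
Put P17 (94 MB) in memory block 9; 162 MB remain.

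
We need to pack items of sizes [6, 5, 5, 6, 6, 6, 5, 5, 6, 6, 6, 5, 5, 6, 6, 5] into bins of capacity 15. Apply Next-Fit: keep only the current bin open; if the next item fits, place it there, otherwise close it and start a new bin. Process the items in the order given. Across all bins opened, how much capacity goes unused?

6 → bin 1 (remaining 9)
5 → bin 1 (remaining 4)
5 → bin 2 (remaining 10)
6 → bin 2 (remaining 4)
6 → bin 3 (remaining 9)
6 → bin 3 (remaining 3)
5 → bin 4 (remaining 10)
5 → bin 4 (remaining 5)
6 → bin 5 (remaining 9)
6 → bin 5 (remaining 3)
6 → bin 6 (remaining 9)
5 → bin 6 (remaining 4)
5 → bin 7 (remaining 10)
6 → bin 7 (remaining 4)
6 → bin 8 (remaining 9)
5 → bin 8 (remaining 4)
8 bins × 15 = 120; used 89; unused 31.

31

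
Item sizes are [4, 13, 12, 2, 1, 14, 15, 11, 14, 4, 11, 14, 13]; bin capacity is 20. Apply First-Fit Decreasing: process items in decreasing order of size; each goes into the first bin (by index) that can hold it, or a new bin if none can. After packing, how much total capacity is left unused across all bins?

52

Sorted descending: 15, 14, 14, 14, 13, 13, 12, 11, 11, 4, 4, 2, 1.
Put 15 in bin 1; 5 remain.
Put 14 in bin 2; 6 remain.
Put 14 in bin 3; 6 remain.
Put 14 in bin 4; 6 remain.
Put 13 in bin 5; 7 remain.
Put 13 in bin 6; 7 remain.
Put 12 in bin 7; 8 remain.
Put 11 in bin 8; 9 remain.
Put 11 in bin 9; 9 remain.
Put 4 in bin 1; 1 remain.
Put 4 in bin 2; 2 remain.
Put 2 in bin 2; 0 remain.
Put 1 in bin 1; 0 remain.
9 bins × 20 = 180; used 128; unused 52.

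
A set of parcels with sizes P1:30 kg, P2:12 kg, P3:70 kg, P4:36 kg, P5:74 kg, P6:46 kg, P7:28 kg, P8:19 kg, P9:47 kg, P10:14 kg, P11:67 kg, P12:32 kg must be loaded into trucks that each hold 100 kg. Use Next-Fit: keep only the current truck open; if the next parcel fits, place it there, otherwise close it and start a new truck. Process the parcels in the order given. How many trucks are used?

7

truck 1: place P1 (30 kg), 70 kg left
truck 1: place P2 (12 kg), 58 kg left
truck 2: place P3 (70 kg), 30 kg left
truck 3: place P4 (36 kg), 64 kg left
truck 4: place P5 (74 kg), 26 kg left
truck 5: place P6 (46 kg), 54 kg left
truck 5: place P7 (28 kg), 26 kg left
truck 5: place P8 (19 kg), 7 kg left
truck 6: place P9 (47 kg), 53 kg left
truck 6: place P10 (14 kg), 39 kg left
truck 7: place P11 (67 kg), 33 kg left
truck 7: place P12 (32 kg), 1 kg left
Final trucks: [30,12] [70] [36] [74] [46,28,19] [47,14] [67,32].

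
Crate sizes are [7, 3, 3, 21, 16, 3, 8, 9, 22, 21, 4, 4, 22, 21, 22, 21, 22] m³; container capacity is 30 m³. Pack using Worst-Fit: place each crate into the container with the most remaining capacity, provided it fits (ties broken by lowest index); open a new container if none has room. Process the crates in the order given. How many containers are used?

Put 7 m³ in container 1; 23 m³ remain.
Put 3 m³ in container 1; 20 m³ remain.
Put 3 m³ in container 1; 17 m³ remain.
Put 21 m³ in container 2; 9 m³ remain.
Put 16 m³ in container 1; 1 m³ remain.
Put 3 m³ in container 2; 6 m³ remain.
Put 8 m³ in container 3; 22 m³ remain.
Put 9 m³ in container 3; 13 m³ remain.
Put 22 m³ in container 4; 8 m³ remain.
Put 21 m³ in container 5; 9 m³ remain.
Put 4 m³ in container 3; 9 m³ remain.
Put 4 m³ in container 3; 5 m³ remain.
Put 22 m³ in container 6; 8 m³ remain.
Put 21 m³ in container 7; 9 m³ remain.
Put 22 m³ in container 8; 8 m³ remain.
Put 21 m³ in container 9; 9 m³ remain.
Put 22 m³ in container 10; 8 m³ remain.

10 containers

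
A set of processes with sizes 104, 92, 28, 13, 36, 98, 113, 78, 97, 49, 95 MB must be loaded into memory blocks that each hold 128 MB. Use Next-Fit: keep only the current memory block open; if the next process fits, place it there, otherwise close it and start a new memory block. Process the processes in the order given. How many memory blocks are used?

memory block 1: place 104 MB, 24 MB left
memory block 2: place 92 MB, 36 MB left
memory block 2: place 28 MB, 8 MB left
memory block 3: place 13 MB, 115 MB left
memory block 3: place 36 MB, 79 MB left
memory block 4: place 98 MB, 30 MB left
memory block 5: place 113 MB, 15 MB left
memory block 6: place 78 MB, 50 MB left
memory block 7: place 97 MB, 31 MB left
memory block 8: place 49 MB, 79 MB left
memory block 9: place 95 MB, 33 MB left
Final memory blocks: [104] [92,28] [13,36] [98] [113] [78] [97] [49] [95].

9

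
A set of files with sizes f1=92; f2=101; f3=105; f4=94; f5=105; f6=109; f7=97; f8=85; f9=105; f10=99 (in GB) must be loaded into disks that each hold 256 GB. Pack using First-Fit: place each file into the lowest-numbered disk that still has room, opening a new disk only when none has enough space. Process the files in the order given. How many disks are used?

5

f1 (92 GB) → disk 1 (remaining 164 GB)
f2 (101 GB) → disk 1 (remaining 63 GB)
f3 (105 GB) → disk 2 (remaining 151 GB)
f4 (94 GB) → disk 2 (remaining 57 GB)
f5 (105 GB) → disk 3 (remaining 151 GB)
f6 (109 GB) → disk 3 (remaining 42 GB)
f7 (97 GB) → disk 4 (remaining 159 GB)
f8 (85 GB) → disk 4 (remaining 74 GB)
f9 (105 GB) → disk 5 (remaining 151 GB)
f10 (99 GB) → disk 5 (remaining 52 GB)
Final disks: [92,101] [105,94] [105,109] [97,85] [105,99].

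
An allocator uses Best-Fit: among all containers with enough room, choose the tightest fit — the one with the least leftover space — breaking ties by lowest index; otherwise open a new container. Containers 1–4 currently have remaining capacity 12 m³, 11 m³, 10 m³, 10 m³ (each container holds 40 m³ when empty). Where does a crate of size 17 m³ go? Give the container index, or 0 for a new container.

0

No container has ≥ 17 m³ free, so a new container is opened.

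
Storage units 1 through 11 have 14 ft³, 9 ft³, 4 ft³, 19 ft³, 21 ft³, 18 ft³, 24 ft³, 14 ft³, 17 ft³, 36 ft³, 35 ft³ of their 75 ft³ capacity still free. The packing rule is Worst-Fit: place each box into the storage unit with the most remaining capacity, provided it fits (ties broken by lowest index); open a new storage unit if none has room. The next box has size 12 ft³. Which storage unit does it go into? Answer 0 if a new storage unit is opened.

Storage units with room: storage unit 1 (14 ft³), storage unit 4 (19 ft³), storage unit 5 (21 ft³), storage unit 6 (18 ft³), storage unit 7 (24 ft³), storage unit 8 (14 ft³), storage unit 9 (17 ft³), storage unit 10 (36 ft³), storage unit 11 (35 ft³).
Most room is storage unit 10 with 36 ft³ free.

10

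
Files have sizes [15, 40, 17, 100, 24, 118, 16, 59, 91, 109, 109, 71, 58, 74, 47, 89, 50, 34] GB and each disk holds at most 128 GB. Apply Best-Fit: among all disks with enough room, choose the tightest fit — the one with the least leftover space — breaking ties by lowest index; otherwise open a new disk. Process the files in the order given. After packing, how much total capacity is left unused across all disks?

159

disk 1: place 15 GB, 113 GB left
disk 1: place 40 GB, 73 GB left
disk 1: place 17 GB, 56 GB left
disk 2: place 100 GB, 28 GB left
disk 2: place 24 GB, 4 GB left
disk 3: place 118 GB, 10 GB left
disk 1: place 16 GB, 40 GB left
disk 4: place 59 GB, 69 GB left
disk 5: place 91 GB, 37 GB left
disk 6: place 109 GB, 19 GB left
disk 7: place 109 GB, 19 GB left
disk 8: place 71 GB, 57 GB left
disk 4: place 58 GB, 11 GB left
disk 9: place 74 GB, 54 GB left
disk 9: place 47 GB, 7 GB left
disk 10: place 89 GB, 39 GB left
disk 8: place 50 GB, 7 GB left
disk 5: place 34 GB, 3 GB left
10 disks × 128 GB = 1280 GB; used 1121 GB; unused 159 GB.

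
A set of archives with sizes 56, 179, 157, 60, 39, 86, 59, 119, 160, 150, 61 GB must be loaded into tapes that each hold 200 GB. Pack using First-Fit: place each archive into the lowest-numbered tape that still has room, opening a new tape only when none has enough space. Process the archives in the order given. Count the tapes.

7 tapes

56 GB → tape 1 (remaining 144 GB)
179 GB → tape 2 (remaining 21 GB)
157 GB → tape 3 (remaining 43 GB)
60 GB → tape 1 (remaining 84 GB)
39 GB → tape 1 (remaining 45 GB)
86 GB → tape 4 (remaining 114 GB)
59 GB → tape 4 (remaining 55 GB)
119 GB → tape 5 (remaining 81 GB)
160 GB → tape 6 (remaining 40 GB)
150 GB → tape 7 (remaining 50 GB)
61 GB → tape 5 (remaining 20 GB)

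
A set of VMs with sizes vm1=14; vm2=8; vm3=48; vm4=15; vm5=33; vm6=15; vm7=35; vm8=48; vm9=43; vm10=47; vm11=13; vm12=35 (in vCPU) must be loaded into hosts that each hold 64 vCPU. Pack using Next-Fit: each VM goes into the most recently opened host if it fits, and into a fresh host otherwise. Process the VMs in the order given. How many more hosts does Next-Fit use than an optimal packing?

1

Next-Fit: [14,8] [48,15] [33,15] [35] [48] [43] [47,13] [35] → 8 hosts.
7 VMs exceed 32 vCPU (half the capacity), and no two of those can share a host, so at least 7 hosts are needed.
An optimal packing achieves that bound: [48,15] [48,15] [47,14] [43,13,8] [35] [35] [33] → 7 hosts.
Excess: 8 − 7 = 1.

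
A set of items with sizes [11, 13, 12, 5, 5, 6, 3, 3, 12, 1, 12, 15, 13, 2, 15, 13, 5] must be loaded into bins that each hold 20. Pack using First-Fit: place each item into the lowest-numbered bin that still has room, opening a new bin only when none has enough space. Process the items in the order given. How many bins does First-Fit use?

9

11 → bin 1 (remaining 9)
13 → bin 2 (remaining 7)
12 → bin 3 (remaining 8)
5 → bin 1 (remaining 4)
5 → bin 2 (remaining 2)
6 → bin 3 (remaining 2)
3 → bin 1 (remaining 1)
3 → bin 4 (remaining 17)
12 → bin 4 (remaining 5)
1 → bin 1 (remaining 0)
12 → bin 5 (remaining 8)
15 → bin 6 (remaining 5)
13 → bin 7 (remaining 7)
2 → bin 2 (remaining 0)
15 → bin 8 (remaining 5)
13 → bin 9 (remaining 7)
5 → bin 4 (remaining 0)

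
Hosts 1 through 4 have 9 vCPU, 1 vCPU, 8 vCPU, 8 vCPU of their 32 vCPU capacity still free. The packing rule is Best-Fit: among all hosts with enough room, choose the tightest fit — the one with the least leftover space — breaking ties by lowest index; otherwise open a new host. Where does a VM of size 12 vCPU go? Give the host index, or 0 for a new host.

0

No host has ≥ 12 vCPU free, so a new host is opened.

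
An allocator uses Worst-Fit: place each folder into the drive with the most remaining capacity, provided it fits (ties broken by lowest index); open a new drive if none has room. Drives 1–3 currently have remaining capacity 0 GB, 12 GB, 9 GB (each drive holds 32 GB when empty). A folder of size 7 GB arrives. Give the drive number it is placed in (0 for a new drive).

2

Drives with room: drive 2 (12 GB), drive 3 (9 GB).
Most room is drive 2 with 12 GB free.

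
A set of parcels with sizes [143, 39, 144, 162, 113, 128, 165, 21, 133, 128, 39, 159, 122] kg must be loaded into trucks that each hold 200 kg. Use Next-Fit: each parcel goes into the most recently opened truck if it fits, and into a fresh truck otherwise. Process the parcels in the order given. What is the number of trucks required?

truck 1: place 143 kg, 57 kg left
truck 1: place 39 kg, 18 kg left
truck 2: place 144 kg, 56 kg left
truck 3: place 162 kg, 38 kg left
truck 4: place 113 kg, 87 kg left
truck 5: place 128 kg, 72 kg left
truck 6: place 165 kg, 35 kg left
truck 6: place 21 kg, 14 kg left
truck 7: place 133 kg, 67 kg left
truck 8: place 128 kg, 72 kg left
truck 8: place 39 kg, 33 kg left
truck 9: place 159 kg, 41 kg left
truck 10: place 122 kg, 78 kg left

10 trucks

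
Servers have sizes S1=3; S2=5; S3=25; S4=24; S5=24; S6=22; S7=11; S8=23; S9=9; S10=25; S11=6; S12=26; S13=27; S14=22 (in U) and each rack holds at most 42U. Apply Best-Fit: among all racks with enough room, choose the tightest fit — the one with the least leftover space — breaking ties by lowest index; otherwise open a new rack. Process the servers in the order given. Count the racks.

rack 1: place S1 (3U), 39U left
rack 1: place S2 (5U), 34U left
rack 1: place S3 (25U), 9U left
rack 2: place S4 (24U), 18U left
rack 3: place S5 (24U), 18U left
rack 4: place S6 (22U), 20U left
rack 2: place S7 (11U), 7U left
rack 5: place S8 (23U), 19U left
rack 1: place S9 (9U), 0U left
rack 6: place S10 (25U), 17U left
rack 2: place S11 (6U), 1U left
rack 7: place S12 (26U), 16U left
rack 8: place S13 (27U), 15U left
rack 9: place S14 (22U), 20U left

9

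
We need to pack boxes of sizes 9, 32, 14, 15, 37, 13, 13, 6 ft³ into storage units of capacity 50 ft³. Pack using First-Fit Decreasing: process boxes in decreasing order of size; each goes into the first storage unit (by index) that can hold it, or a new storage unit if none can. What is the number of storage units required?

3

Sorted descending: 37, 32, 15, 14, 13, 13, 9, 6.
storage unit 1: place 37 ft³, 13 ft³ left
storage unit 2: place 32 ft³, 18 ft³ left
storage unit 2: place 15 ft³, 3 ft³ left
storage unit 3: place 14 ft³, 36 ft³ left
storage unit 1: place 13 ft³, 0 ft³ left
storage unit 3: place 13 ft³, 23 ft³ left
storage unit 3: place 9 ft³, 14 ft³ left
storage unit 3: place 6 ft³, 8 ft³ left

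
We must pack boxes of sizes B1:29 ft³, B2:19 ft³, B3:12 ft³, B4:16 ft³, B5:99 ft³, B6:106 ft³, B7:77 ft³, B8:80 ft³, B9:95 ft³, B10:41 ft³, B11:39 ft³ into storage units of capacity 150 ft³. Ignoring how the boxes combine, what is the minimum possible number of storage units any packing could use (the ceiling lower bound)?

5

Total size = 29 + 19 + 12 + 16 + 99 + 106 + 77 + 80 + 95 + 41 + 39 = 613 ft³.
⌈613 / 150⌉ = 5.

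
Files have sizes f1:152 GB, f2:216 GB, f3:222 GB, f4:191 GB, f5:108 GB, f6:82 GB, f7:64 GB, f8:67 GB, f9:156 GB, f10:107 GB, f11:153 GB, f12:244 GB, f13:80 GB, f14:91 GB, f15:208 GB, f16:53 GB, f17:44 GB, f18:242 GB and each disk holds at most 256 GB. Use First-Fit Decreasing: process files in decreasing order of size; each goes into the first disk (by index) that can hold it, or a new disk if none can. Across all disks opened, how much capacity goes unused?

Sorted descending: 244, 242, 222, 216, 208, 191, 156, 153, 152, 108, 107, 91, 82, 80, 67, 64, 53, 44.
disk 1: place 244 GB, 12 GB left
disk 2: place 242 GB, 14 GB left
disk 3: place 222 GB, 34 GB left
disk 4: place 216 GB, 40 GB left
disk 5: place 208 GB, 48 GB left
disk 6: place 191 GB, 65 GB left
disk 7: place 156 GB, 100 GB left
disk 8: place 153 GB, 103 GB left
disk 9: place 152 GB, 104 GB left
disk 10: place 108 GB, 148 GB left
disk 10: place 107 GB, 41 GB left
disk 7: place 91 GB, 9 GB left
disk 8: place 82 GB, 21 GB left
disk 9: place 80 GB, 24 GB left
disk 11: place 67 GB, 189 GB left
disk 6: place 64 GB, 1 GB left
disk 11: place 53 GB, 136 GB left
disk 5: place 44 GB, 4 GB left
11 disks × 256 GB = 2816 GB; used 2480 GB; unused 336 GB.

336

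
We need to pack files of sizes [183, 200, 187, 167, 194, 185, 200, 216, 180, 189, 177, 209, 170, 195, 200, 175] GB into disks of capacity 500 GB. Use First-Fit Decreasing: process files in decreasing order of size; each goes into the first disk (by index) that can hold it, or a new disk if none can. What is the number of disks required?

8

Sorted descending: 216, 209, 200, 200, 200, 195, 194, 189, 187, 185, 183, 180, 177, 175, 170, 167.
Put 216 GB in disk 1; 284 GB remain.
Put 209 GB in disk 1; 75 GB remain.
Put 200 GB in disk 2; 300 GB remain.
Put 200 GB in disk 2; 100 GB remain.
Put 200 GB in disk 3; 300 GB remain.
Put 195 GB in disk 3; 105 GB remain.
Put 194 GB in disk 4; 306 GB remain.
Put 189 GB in disk 4; 117 GB remain.
Put 187 GB in disk 5; 313 GB remain.
Put 185 GB in disk 5; 128 GB remain.
Put 183 GB in disk 6; 317 GB remain.
Put 180 GB in disk 6; 137 GB remain.
Put 177 GB in disk 7; 323 GB remain.
Put 175 GB in disk 7; 148 GB remain.
Put 170 GB in disk 8; 330 GB remain.
Put 167 GB in disk 8; 163 GB remain.
Final disks: [216,209] [200,200] [200,195] [194,189] [187,185] [183,180] [177,175] [170,167].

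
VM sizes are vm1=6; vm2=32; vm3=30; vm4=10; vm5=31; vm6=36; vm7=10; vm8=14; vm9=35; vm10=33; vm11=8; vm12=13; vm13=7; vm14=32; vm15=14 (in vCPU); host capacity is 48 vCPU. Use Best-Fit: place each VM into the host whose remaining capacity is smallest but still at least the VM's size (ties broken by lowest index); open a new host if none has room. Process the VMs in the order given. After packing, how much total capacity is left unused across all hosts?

25

vm1 (6 vCPU) → host 1 (remaining 42 vCPU)
vm2 (32 vCPU) → host 1 (remaining 10 vCPU)
vm3 (30 vCPU) → host 2 (remaining 18 vCPU)
vm4 (10 vCPU) → host 1 (remaining 0 vCPU)
vm5 (31 vCPU) → host 3 (remaining 17 vCPU)
vm6 (36 vCPU) → host 4 (remaining 12 vCPU)
vm7 (10 vCPU) → host 4 (remaining 2 vCPU)
vm8 (14 vCPU) → host 3 (remaining 3 vCPU)
vm9 (35 vCPU) → host 5 (remaining 13 vCPU)
vm10 (33 vCPU) → host 6 (remaining 15 vCPU)
vm11 (8 vCPU) → host 5 (remaining 5 vCPU)
vm12 (13 vCPU) → host 6 (remaining 2 vCPU)
vm13 (7 vCPU) → host 2 (remaining 11 vCPU)
vm14 (32 vCPU) → host 7 (remaining 16 vCPU)
vm15 (14 vCPU) → host 7 (remaining 2 vCPU)
7 hosts × 48 vCPU = 336 vCPU; used 311 vCPU; unused 25 vCPU.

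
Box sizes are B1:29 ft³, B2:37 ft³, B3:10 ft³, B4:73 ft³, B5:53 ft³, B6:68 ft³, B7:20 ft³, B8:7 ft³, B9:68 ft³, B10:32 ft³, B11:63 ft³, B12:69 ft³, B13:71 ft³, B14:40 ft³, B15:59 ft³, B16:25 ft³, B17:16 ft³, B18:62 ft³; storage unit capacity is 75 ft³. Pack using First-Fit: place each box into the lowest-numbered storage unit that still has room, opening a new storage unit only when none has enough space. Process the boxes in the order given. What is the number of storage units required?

Put B1 (29 ft³) in storage unit 1; 46 ft³ remain.
Put B2 (37 ft³) in storage unit 1; 9 ft³ remain.
Put B3 (10 ft³) in storage unit 2; 65 ft³ remain.
Put B4 (73 ft³) in storage unit 3; 2 ft³ remain.
Put B5 (53 ft³) in storage unit 2; 12 ft³ remain.
Put B6 (68 ft³) in storage unit 4; 7 ft³ remain.
Put B7 (20 ft³) in storage unit 5; 55 ft³ remain.
Put B8 (7 ft³) in storage unit 1; 2 ft³ remain.
Put B9 (68 ft³) in storage unit 6; 7 ft³ remain.
Put B10 (32 ft³) in storage unit 5; 23 ft³ remain.
Put B11 (63 ft³) in storage unit 7; 12 ft³ remain.
Put B12 (69 ft³) in storage unit 8; 6 ft³ remain.
Put B13 (71 ft³) in storage unit 9; 4 ft³ remain.
Put B14 (40 ft³) in storage unit 10; 35 ft³ remain.
Put B15 (59 ft³) in storage unit 11; 16 ft³ remain.
Put B16 (25 ft³) in storage unit 10; 10 ft³ remain.
Put B17 (16 ft³) in storage unit 5; 7 ft³ remain.
Put B18 (62 ft³) in storage unit 12; 13 ft³ remain.

12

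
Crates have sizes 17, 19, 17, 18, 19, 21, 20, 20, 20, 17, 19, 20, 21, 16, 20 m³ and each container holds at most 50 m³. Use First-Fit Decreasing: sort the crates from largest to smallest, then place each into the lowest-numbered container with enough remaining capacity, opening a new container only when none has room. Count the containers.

Sorted descending: 21, 21, 20, 20, 20, 20, 20, 19, 19, 19, 18, 17, 17, 17, 16.
container 1: place 21 m³, 29 m³ left
container 1: place 21 m³, 8 m³ left
container 2: place 20 m³, 30 m³ left
container 2: place 20 m³, 10 m³ left
container 3: place 20 m³, 30 m³ left
container 3: place 20 m³, 10 m³ left
container 4: place 20 m³, 30 m³ left
container 4: place 19 m³, 11 m³ left
container 5: place 19 m³, 31 m³ left
container 5: place 19 m³, 12 m³ left
container 6: place 18 m³, 32 m³ left
container 6: place 17 m³, 15 m³ left
container 7: place 17 m³, 33 m³ left
container 7: place 17 m³, 16 m³ left
container 7: place 16 m³, 0 m³ left
Final containers: [21,21] [20,20] [20,20] [20,19] [19,19] [18,17] [17,17,16].

7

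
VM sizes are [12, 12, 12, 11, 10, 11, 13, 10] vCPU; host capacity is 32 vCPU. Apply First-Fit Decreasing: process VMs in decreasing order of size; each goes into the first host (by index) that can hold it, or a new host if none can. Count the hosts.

Sorted descending: 13, 12, 12, 12, 11, 11, 10, 10.
Put 13 vCPU in host 1; 19 vCPU remain.
Put 12 vCPU in host 1; 7 vCPU remain.
Put 12 vCPU in host 2; 20 vCPU remain.
Put 12 vCPU in host 2; 8 vCPU remain.
Put 11 vCPU in host 3; 21 vCPU remain.
Put 11 vCPU in host 3; 10 vCPU remain.
Put 10 vCPU in host 3; 0 vCPU remain.
Put 10 vCPU in host 4; 22 vCPU remain.

4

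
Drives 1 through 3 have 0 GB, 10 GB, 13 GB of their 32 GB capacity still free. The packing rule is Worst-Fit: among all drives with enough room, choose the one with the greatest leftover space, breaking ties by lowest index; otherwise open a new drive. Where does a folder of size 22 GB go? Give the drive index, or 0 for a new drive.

0

No drive has ≥ 22 GB free, so a new drive is opened.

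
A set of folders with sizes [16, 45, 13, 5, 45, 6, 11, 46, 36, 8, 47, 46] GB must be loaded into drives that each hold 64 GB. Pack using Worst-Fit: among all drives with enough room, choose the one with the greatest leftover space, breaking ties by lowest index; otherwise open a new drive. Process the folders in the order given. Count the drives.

6 drives

drive 1: place 16 GB, 48 GB left
drive 1: place 45 GB, 3 GB left
drive 2: place 13 GB, 51 GB left
drive 2: place 5 GB, 46 GB left
drive 2: place 45 GB, 1 GB left
drive 3: place 6 GB, 58 GB left
drive 3: place 11 GB, 47 GB left
drive 3: place 46 GB, 1 GB left
drive 4: place 36 GB, 28 GB left
drive 4: place 8 GB, 20 GB left
drive 5: place 47 GB, 17 GB left
drive 6: place 46 GB, 18 GB left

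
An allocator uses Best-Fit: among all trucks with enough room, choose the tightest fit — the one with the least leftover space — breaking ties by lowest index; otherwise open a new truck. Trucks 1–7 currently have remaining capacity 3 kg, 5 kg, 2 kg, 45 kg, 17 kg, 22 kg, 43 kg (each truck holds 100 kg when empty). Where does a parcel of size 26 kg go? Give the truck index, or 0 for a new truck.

Trucks with room: truck 4 (45 kg), truck 7 (43 kg).
Tightest fit is truck 7 with 43 kg free.

7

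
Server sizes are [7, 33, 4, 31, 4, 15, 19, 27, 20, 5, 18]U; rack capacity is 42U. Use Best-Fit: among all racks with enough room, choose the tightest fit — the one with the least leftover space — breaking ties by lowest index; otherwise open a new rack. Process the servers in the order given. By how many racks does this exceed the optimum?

Best-Fit: [7,33] [4,31,4] [15,19,5] [27] [20,18] → 5 racks.
Total size 183U; any packing needs at least ⌈183/42⌉ = 5 racks.
So 5 is already optimal.

0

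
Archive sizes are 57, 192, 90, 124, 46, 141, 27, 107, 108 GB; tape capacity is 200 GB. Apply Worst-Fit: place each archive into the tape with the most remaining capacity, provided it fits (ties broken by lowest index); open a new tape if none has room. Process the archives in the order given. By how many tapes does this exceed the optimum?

Worst-Fit: [57,90] [192] [124,46] [141,27] [107] [108] → 6 tapes.
Total size 892 GB; any packing needs at least ⌈892/200⌉ = 5 tapes.
An optimal packing achieves that bound: [192] [141,57] [124,46,27] [108,90] [107] → 5 tapes.
Excess: 6 − 5 = 1.

1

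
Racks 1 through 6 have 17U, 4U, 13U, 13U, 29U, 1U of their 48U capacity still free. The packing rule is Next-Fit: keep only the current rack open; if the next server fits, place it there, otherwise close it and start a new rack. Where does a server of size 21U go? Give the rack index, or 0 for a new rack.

Next-Fit only looks at rack 6, which has 1U free.
21U does not fit, so a new rack is opened.

0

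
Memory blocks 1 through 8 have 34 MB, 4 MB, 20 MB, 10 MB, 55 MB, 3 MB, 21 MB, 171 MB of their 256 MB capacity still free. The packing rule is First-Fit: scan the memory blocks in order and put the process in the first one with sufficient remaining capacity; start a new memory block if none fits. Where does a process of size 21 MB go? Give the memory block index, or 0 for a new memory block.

1

Memory blocks with room: memory block 1 (34 MB), memory block 5 (55 MB), memory block 7 (21 MB), memory block 8 (171 MB).
The first with room is memory block 1.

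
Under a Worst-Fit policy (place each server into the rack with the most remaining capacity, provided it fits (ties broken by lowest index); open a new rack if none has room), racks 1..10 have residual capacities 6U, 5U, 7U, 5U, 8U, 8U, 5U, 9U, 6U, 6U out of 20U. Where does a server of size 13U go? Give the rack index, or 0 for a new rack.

0

No rack has ≥ 13U free, so a new rack is opened.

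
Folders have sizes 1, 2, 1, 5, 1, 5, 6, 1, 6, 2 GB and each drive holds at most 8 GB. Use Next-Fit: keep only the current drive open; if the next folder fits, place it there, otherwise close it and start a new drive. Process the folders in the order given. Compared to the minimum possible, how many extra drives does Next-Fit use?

Next-Fit: [1,2,1] [5,1] [5] [6,1] [6,2] → 5 drives.
Total size 30 GB; any packing needs at least ⌈30/8⌉ = 4 drives.
An optimal packing achieves that bound: [6,2] [6,2] [5,1,1,1] [5,1] → 4 drives.
Excess: 5 − 4 = 1.

1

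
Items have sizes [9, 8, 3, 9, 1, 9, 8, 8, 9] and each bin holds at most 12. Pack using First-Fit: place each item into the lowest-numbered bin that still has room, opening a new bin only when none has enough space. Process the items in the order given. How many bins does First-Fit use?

7 bins

Put 9 in bin 1; 3 remain.
Put 8 in bin 2; 4 remain.
Put 3 in bin 1; 0 remain.
Put 9 in bin 3; 3 remain.
Put 1 in bin 2; 3 remain.
Put 9 in bin 4; 3 remain.
Put 8 in bin 5; 4 remain.
Put 8 in bin 6; 4 remain.
Put 9 in bin 7; 3 remain.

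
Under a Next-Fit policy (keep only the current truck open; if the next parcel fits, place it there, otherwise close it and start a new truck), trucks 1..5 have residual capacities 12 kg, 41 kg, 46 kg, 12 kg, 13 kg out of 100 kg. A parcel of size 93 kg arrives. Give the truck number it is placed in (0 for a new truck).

0

Next-Fit only looks at truck 5, which has 13 kg free.
93 kg does not fit, so a new truck is opened.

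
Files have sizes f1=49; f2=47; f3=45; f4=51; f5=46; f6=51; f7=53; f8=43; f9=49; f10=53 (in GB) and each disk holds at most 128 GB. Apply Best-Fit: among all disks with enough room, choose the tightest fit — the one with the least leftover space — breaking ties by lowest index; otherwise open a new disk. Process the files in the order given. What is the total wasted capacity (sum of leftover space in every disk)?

153

disk 1: place f1 (49 GB), 79 GB left
disk 1: place f2 (47 GB), 32 GB left
disk 2: place f3 (45 GB), 83 GB left
disk 2: place f4 (51 GB), 32 GB left
disk 3: place f5 (46 GB), 82 GB left
disk 3: place f6 (51 GB), 31 GB left
disk 4: place f7 (53 GB), 75 GB left
disk 4: place f8 (43 GB), 32 GB left
disk 5: place f9 (49 GB), 79 GB left
disk 5: place f10 (53 GB), 26 GB left
5 disks × 128 GB = 640 GB; used 487 GB; unused 153 GB.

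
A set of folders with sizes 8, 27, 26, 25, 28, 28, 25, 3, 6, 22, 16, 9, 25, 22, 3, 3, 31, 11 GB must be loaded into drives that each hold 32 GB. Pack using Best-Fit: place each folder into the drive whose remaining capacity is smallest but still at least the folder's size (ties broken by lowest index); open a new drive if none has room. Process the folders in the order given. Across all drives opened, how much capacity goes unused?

66

8 GB → drive 1 (remaining 24 GB)
27 GB → drive 2 (remaining 5 GB)
26 GB → drive 3 (remaining 6 GB)
25 GB → drive 4 (remaining 7 GB)
28 GB → drive 5 (remaining 4 GB)
28 GB → drive 6 (remaining 4 GB)
25 GB → drive 7 (remaining 7 GB)
3 GB → drive 5 (remaining 1 GB)
6 GB → drive 3 (remaining 0 GB)
22 GB → drive 1 (remaining 2 GB)
16 GB → drive 8 (remaining 16 GB)
9 GB → drive 8 (remaining 7 GB)
25 GB → drive 9 (remaining 7 GB)
22 GB → drive 10 (remaining 10 GB)
3 GB → drive 6 (remaining 1 GB)
3 GB → drive 2 (remaining 2 GB)
31 GB → drive 11 (remaining 1 GB)
11 GB → drive 12 (remaining 21 GB)
12 drives × 32 GB = 384 GB; used 318 GB; unused 66 GB.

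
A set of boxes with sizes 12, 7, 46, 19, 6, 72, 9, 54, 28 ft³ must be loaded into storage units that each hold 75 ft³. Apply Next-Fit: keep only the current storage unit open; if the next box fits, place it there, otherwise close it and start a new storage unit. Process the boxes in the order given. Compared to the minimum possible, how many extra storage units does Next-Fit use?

1

Next-Fit: [12,7,46] [19,6] [72] [9,54] [28] → 5 storage units.
Total size 253 ft³; any packing needs at least ⌈253/75⌉ = 4 storage units.
An optimal packing achieves that bound: [72] [54,19] [46,28] [12,9,7,6] → 4 storage units.
Excess: 5 − 4 = 1.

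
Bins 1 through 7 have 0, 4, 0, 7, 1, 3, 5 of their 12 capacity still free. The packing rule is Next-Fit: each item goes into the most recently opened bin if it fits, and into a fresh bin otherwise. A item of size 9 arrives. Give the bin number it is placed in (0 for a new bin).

0

Next-Fit only looks at bin 7, which has 5 free.
9 does not fit, so a new bin is opened.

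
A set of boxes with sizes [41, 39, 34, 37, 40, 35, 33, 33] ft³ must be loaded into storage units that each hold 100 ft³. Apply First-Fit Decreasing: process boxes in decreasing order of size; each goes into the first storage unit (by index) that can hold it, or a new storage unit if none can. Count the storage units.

4 storage units

Sorted descending: 41, 40, 39, 37, 35, 34, 33, 33.
storage unit 1: place 41 ft³, 59 ft³ left
storage unit 1: place 40 ft³, 19 ft³ left
storage unit 2: place 39 ft³, 61 ft³ left
storage unit 2: place 37 ft³, 24 ft³ left
storage unit 3: place 35 ft³, 65 ft³ left
storage unit 3: place 34 ft³, 31 ft³ left
storage unit 4: place 33 ft³, 67 ft³ left
storage unit 4: place 33 ft³, 34 ft³ left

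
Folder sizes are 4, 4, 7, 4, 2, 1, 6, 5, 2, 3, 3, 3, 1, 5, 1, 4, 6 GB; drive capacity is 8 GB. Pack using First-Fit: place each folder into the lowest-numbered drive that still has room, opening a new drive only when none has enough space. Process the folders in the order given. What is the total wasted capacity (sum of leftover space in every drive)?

Put 4 GB in drive 1; 4 GB remain.
Put 4 GB in drive 1; 0 GB remain.
Put 7 GB in drive 2; 1 GB remain.
Put 4 GB in drive 3; 4 GB remain.
Put 2 GB in drive 3; 2 GB remain.
Put 1 GB in drive 2; 0 GB remain.
Put 6 GB in drive 4; 2 GB remain.
Put 5 GB in drive 5; 3 GB remain.
Put 2 GB in drive 3; 0 GB remain.
Put 3 GB in drive 5; 0 GB remain.
Put 3 GB in drive 6; 5 GB remain.
Put 3 GB in drive 6; 2 GB remain.
Put 1 GB in drive 4; 1 GB remain.
Put 5 GB in drive 7; 3 GB remain.
Put 1 GB in drive 4; 0 GB remain.
Put 4 GB in drive 8; 4 GB remain.
Put 6 GB in drive 9; 2 GB remain.
9 drives × 8 GB = 72 GB; used 61 GB; unused 11 GB.

11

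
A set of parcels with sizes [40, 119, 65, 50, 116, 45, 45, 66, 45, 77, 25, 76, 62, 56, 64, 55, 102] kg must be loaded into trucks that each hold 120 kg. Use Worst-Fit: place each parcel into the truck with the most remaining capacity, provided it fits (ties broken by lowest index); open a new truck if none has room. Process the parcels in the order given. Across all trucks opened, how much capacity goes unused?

40 kg → truck 1 (remaining 80 kg)
119 kg → truck 2 (remaining 1 kg)
65 kg → truck 1 (remaining 15 kg)
50 kg → truck 3 (remaining 70 kg)
116 kg → truck 4 (remaining 4 kg)
45 kg → truck 3 (remaining 25 kg)
45 kg → truck 5 (remaining 75 kg)
66 kg → truck 5 (remaining 9 kg)
45 kg → truck 6 (remaining 75 kg)
77 kg → truck 7 (remaining 43 kg)
25 kg → truck 6 (remaining 50 kg)
76 kg → truck 8 (remaining 44 kg)
62 kg → truck 9 (remaining 58 kg)
56 kg → truck 9 (remaining 2 kg)
64 kg → truck 10 (remaining 56 kg)
55 kg → truck 10 (remaining 1 kg)
102 kg → truck 11 (remaining 18 kg)
11 trucks × 120 kg = 1320 kg; used 1108 kg; unused 212 kg.

212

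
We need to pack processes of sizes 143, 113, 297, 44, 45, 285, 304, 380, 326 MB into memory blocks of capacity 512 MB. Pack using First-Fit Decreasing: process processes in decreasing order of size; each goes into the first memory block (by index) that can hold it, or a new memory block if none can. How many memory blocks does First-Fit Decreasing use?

Sorted descending: 380, 326, 304, 297, 285, 143, 113, 45, 44.
memory block 1: place 380 MB, 132 MB left
memory block 2: place 326 MB, 186 MB left
memory block 3: place 304 MB, 208 MB left
memory block 4: place 297 MB, 215 MB left
memory block 5: place 285 MB, 227 MB left
memory block 2: place 143 MB, 43 MB left
memory block 1: place 113 MB, 19 MB left
memory block 3: place 45 MB, 163 MB left
memory block 3: place 44 MB, 119 MB left

5 memory blocks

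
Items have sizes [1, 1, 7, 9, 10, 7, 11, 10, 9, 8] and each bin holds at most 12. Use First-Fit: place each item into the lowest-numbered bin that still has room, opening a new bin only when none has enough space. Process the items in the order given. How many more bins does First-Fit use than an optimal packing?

0

First-Fit: [1,1,7] [9] [10] [7] [11] [10] [9] [8] → 8 bins.
8 items exceed 6 (half the capacity), and no two of those can share a bin, so at least 8 bins are needed.
So 8 is already optimal.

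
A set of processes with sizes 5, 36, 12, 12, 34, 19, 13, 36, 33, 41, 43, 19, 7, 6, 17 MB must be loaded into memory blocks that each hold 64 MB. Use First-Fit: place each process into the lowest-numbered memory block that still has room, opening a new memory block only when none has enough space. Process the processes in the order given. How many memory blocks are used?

memory block 1: place 5 MB, 59 MB left
memory block 1: place 36 MB, 23 MB left
memory block 1: place 12 MB, 11 MB left
memory block 2: place 12 MB, 52 MB left
memory block 2: place 34 MB, 18 MB left
memory block 3: place 19 MB, 45 MB left
memory block 2: place 13 MB, 5 MB left
memory block 3: place 36 MB, 9 MB left
memory block 4: place 33 MB, 31 MB left
memory block 5: place 41 MB, 23 MB left
memory block 6: place 43 MB, 21 MB left
memory block 4: place 19 MB, 12 MB left
memory block 1: place 7 MB, 4 MB left
memory block 3: place 6 MB, 3 MB left
memory block 5: place 17 MB, 6 MB left
Final memory blocks: [5,36,12,7] [12,34,13] [19,36,6] [33,19] [41,17] [43].

6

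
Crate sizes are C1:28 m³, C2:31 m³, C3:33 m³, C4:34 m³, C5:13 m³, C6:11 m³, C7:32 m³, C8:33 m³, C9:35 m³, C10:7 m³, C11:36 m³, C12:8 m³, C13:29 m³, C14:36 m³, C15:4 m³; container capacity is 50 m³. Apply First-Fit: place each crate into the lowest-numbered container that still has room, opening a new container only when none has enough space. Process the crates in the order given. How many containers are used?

container 1: place C1 (28 m³), 22 m³ left
container 2: place C2 (31 m³), 19 m³ left
container 3: place C3 (33 m³), 17 m³ left
container 4: place C4 (34 m³), 16 m³ left
container 1: place C5 (13 m³), 9 m³ left
container 2: place C6 (11 m³), 8 m³ left
container 5: place C7 (32 m³), 18 m³ left
container 6: place C8 (33 m³), 17 m³ left
container 7: place C9 (35 m³), 15 m³ left
container 1: place C10 (7 m³), 2 m³ left
container 8: place C11 (36 m³), 14 m³ left
container 2: place C12 (8 m³), 0 m³ left
container 9: place C13 (29 m³), 21 m³ left
container 10: place C14 (36 m³), 14 m³ left
container 3: place C15 (4 m³), 13 m³ left

10 containers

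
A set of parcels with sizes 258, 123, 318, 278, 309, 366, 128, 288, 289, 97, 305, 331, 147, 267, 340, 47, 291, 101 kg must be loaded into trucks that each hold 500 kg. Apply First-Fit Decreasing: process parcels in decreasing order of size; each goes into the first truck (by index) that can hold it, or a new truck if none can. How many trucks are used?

12

Sorted descending: 366, 340, 331, 318, 309, 305, 291, 289, 288, 278, 267, 258, 147, 128, 123, 101, 97, 47.
truck 1: place 366 kg, 134 kg left
truck 2: place 340 kg, 160 kg left
truck 3: place 331 kg, 169 kg left
truck 4: place 318 kg, 182 kg left
truck 5: place 309 kg, 191 kg left
truck 6: place 305 kg, 195 kg left
truck 7: place 291 kg, 209 kg left
truck 8: place 289 kg, 211 kg left
truck 9: place 288 kg, 212 kg left
truck 10: place 278 kg, 222 kg left
truck 11: place 267 kg, 233 kg left
truck 12: place 258 kg, 242 kg left
truck 2: place 147 kg, 13 kg left
truck 1: place 128 kg, 6 kg left
truck 3: place 123 kg, 46 kg left
truck 4: place 101 kg, 81 kg left
truck 5: place 97 kg, 94 kg left
truck 4: place 47 kg, 34 kg left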